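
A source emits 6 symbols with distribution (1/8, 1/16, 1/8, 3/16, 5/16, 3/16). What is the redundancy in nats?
0.1074 nats

Redundancy measures how far a source is from maximum entropy:
R = H_max - H(X)

Maximum entropy for 6 symbols: H_max = log_e(6) = 1.7918 nats
Actual entropy: H(X) = 1.6844 nats
Redundancy: R = 1.7918 - 1.6844 = 0.1074 nats

This redundancy represents potential for compression: the source could be compressed by 0.1074 nats per symbol.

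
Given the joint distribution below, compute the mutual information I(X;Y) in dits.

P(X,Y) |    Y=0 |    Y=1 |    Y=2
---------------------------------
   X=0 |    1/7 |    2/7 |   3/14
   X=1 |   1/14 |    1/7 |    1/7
0.0010 dits

Mutual information: I(X;Y) = H(X) + H(Y) - H(X,Y)

Marginals:
P(X) = (9/14, 5/14), H(X) = 0.2831 dits
P(Y) = (3/14, 3/7, 5/14), H(Y) = 0.4608 dits

Joint entropy: H(X,Y) = 0.7429 dits

I(X;Y) = 0.2831 + 0.4608 - 0.7429 = 0.0010 dits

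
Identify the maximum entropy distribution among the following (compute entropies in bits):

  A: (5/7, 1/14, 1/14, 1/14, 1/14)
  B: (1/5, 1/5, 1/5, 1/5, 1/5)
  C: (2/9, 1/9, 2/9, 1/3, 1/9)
B

For a discrete distribution over n outcomes, entropy is maximized by the uniform distribution.

Computing entropies:
H(A) = 1.4345 bits
H(B) = 2.3219 bits
H(C) = 2.1972 bits

The uniform distribution (where all probabilities equal 1/5) achieves the maximum entropy of log_2(5) = 2.3219 bits.

Distribution B has the highest entropy.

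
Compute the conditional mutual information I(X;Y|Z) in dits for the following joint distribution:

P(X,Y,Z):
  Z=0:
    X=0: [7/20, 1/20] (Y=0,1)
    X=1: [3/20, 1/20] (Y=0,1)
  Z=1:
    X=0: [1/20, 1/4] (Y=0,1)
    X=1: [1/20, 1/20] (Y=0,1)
0.0120 dits

Conditional mutual information: I(X;Y|Z) = H(X|Z) + H(Y|Z) - H(X,Y|Z)

H(Z) = 0.2923
H(X,Z) = 0.5558 → H(X|Z) = 0.2635
H(Y,Z) = 0.5074 → H(Y|Z) = 0.2151
H(X,Y,Z) = 0.7589 → H(X,Y|Z) = 0.4666

I(X;Y|Z) = 0.2635 + 0.2151 - 0.4666 = 0.0120 dits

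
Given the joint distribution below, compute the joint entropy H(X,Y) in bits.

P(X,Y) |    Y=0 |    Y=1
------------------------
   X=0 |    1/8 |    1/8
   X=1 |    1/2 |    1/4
1.7500 bits

Joint entropy is H(X,Y) = -Σ_{x,y} p(x,y) log p(x,y).

Summing over all non-zero entries:
H(X,Y) = -[1/8·log_2(1/8) + 1/8·log_2(1/8) + 1/2·log_2(1/2) + 1/4·log_2(1/4)]
H(X,Y) = 1.7500 bits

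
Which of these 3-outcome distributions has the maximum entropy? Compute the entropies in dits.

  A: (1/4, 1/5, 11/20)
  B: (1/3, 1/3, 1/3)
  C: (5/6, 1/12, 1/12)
B

For a discrete distribution over n outcomes, entropy is maximized by the uniform distribution.

Computing entropies:
H(A) = 0.4331 dits
H(B) = 0.4771 dits
H(C) = 0.2458 dits

The uniform distribution (where all probabilities equal 1/3) achieves the maximum entropy of log_10(3) = 0.4771 dits.

Distribution B has the highest entropy.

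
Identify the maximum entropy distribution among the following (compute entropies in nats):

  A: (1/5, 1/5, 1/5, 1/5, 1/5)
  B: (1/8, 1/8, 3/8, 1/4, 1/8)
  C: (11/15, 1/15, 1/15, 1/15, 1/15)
A

For a discrete distribution over n outcomes, entropy is maximized by the uniform distribution.

Computing entropies:
H(A) = 1.6094 nats
H(B) = 1.4942 nats
H(C) = 0.9496 nats

The uniform distribution (where all probabilities equal 1/5) achieves the maximum entropy of log_e(5) = 1.6094 nats.

Distribution A has the highest entropy.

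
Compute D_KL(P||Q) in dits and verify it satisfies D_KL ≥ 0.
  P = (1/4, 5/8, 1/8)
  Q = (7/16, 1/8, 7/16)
0.3081 dits

KL divergence satisfies the Gibbs inequality: D_KL(P||Q) ≥ 0 for all distributions P, Q.

D_KL(P||Q) = Σ p(x) log(p(x)/q(x))
Term by term:
  x=0: 1/4 × log_10[(1/4)/(7/16)] = -0.0608
  x=1: 5/8 × log_10[(5/8)/(1/8)] = 0.4369
  x=2: 1/8 × log_10[(1/8)/(7/16)] = -0.0680
D_KL(P||Q) = 0.3081 dits

D_KL(P||Q) = 0.3081 ≥ 0 ✓

This non-negativity is a fundamental property: relative entropy cannot be negative because it measures how different Q is from P.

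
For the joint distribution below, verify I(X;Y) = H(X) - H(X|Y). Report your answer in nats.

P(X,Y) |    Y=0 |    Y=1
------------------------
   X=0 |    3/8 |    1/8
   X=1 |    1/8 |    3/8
I(X;Y) = 0.1308 nats

Mutual information has multiple equivalent forms:
- I(X;Y) = H(X) - H(X|Y)
- I(X;Y) = H(Y) - H(Y|X)
- I(X;Y) = H(X) + H(Y) - H(X,Y)

Computing all quantities:
H(X) = 0.6931, H(Y) = 0.6931, H(X,Y) = 1.2555
H(X|Y) = 0.5623, H(Y|X) = 0.5623

Verification:
H(X) - H(X|Y) = 0.6931 - 0.5623 = 0.1308
H(Y) - H(Y|X) = 0.6931 - 0.5623 = 0.1308
H(X) + H(Y) - H(X,Y) = 0.6931 + 0.6931 - 1.2555 = 0.1308

All forms give I(X;Y) = 0.1308 nats. ✓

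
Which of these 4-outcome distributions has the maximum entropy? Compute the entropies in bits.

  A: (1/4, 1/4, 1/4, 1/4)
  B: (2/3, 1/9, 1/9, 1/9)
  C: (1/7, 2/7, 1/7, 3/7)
A

For a discrete distribution over n outcomes, entropy is maximized by the uniform distribution.

Computing entropies:
H(A) = 2.0000 bits
H(B) = 1.4466 bits
H(C) = 1.8424 bits

The uniform distribution (where all probabilities equal 1/4) achieves the maximum entropy of log_2(4) = 2.0000 bits.

Distribution A has the highest entropy.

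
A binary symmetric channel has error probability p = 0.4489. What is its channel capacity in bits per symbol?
0.0075 bits

For a binary symmetric channel (BSC) with error probability p:
Capacity C = 1 - H(p) bits per symbol

where H(p) = -p log₂(p) - (1-p) log₂(1-p) is the binary entropy function.

H(0.4489) = 0.9925 bits
C = 1 - 0.9925 = 0.0075 bits per symbol

This means we can reliably transmit up to 0.0075 bits of information per channel use.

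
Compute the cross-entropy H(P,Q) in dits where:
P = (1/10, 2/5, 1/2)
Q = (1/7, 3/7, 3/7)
0.4157 dits

Cross-entropy: H(P,Q) = -Σ p(x) log q(x)

Alternatively: H(P,Q) = H(P) + D_KL(P||Q)
H(P) = 0.4097 dits
D_KL(P||Q) = 0.0060 dits

H(P,Q) = 0.4097 + 0.0060 = 0.4157 dits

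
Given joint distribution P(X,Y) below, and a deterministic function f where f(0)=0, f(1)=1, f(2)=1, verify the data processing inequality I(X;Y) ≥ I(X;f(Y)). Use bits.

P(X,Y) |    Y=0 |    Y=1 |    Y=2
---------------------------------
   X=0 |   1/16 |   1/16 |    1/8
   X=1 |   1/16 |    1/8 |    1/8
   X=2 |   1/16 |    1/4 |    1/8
I(X;Y) = 0.0514, I(X;f(Y)) = 0.0089, inequality holds: 0.0514 ≥ 0.0089

Data Processing Inequality: For any Markov chain X → Y → Z, we have I(X;Y) ≥ I(X;Z).

Here Z = f(Y) is a deterministic function of Y, forming X → Y → Z.

Original I(X;Y) = 0.0514 bits

After applying f:
P(X,Z) where Z=f(Y):
- P(X,Z=0) = P(X,Y=0)
- P(X,Z=1) = P(X,Y=1) + P(X,Y=2)

I(X;Z) = I(X;f(Y)) = 0.0089 bits

Verification: 0.0514 ≥ 0.0089 ✓

Information cannot be created by processing; the function f can only lose information about X.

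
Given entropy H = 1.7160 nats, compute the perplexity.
5.5622

Perplexity is e^H (or exp(H) for natural log).

H = 1.7160 nats
Perplexity = e^1.7160 = 5.5622

Interpretation: The model's uncertainty is equivalent to choosing uniformly among 5.6 options.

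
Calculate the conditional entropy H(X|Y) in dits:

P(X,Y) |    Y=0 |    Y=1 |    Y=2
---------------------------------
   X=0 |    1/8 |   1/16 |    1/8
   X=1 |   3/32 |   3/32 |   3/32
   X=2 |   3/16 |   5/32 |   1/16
0.4560 dits

Using the chain rule: H(X|Y) = H(X,Y) - H(Y)

First, compute H(X,Y) = 0.9277 dits

Marginal P(Y) = (13/32, 5/16, 9/32)
H(Y) = 0.4717 dits

H(X|Y) = H(X,Y) - H(Y) = 0.9277 - 0.4717 = 0.4560 dits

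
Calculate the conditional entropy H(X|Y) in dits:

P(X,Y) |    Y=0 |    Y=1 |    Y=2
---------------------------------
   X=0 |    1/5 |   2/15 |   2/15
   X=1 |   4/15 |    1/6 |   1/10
0.2971 dits

Using the chain rule: H(X|Y) = H(X,Y) - H(Y)

First, compute H(X,Y) = 0.7559 dits

Marginal P(Y) = (7/15, 3/10, 7/30)
H(Y) = 0.4588 dits

H(X|Y) = H(X,Y) - H(Y) = 0.7559 - 0.4588 = 0.2971 dits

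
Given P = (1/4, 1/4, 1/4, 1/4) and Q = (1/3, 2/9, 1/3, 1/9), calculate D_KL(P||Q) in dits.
0.0384 dits

KL divergence: D_KL(P||Q) = Σ p(x) log(p(x)/q(x))

Computing term by term:
  x=0: 1/4 × log_10[(1/4)/(1/3)] = 1/4 × -0.1249 = -0.0312
  x=1: 1/4 × log_10[(1/4)/(2/9)] = 1/4 × 0.0512 = 0.0128
  x=2: 1/4 × log_10[(1/4)/(1/3)] = 1/4 × -0.1249 = -0.0312
  x=3: 1/4 × log_10[(1/4)/(1/9)] = 1/4 × 0.3522 = 0.0880

D_KL(P||Q) = 0.0384 dits

Note: KL divergence is always non-negative and equals 0 iff P = Q.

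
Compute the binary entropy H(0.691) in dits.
0.2685 dits

The binary entropy function is:
H(p) = -p log(p) - (1-p) log(1-p)

H(0.691) = -0.691 × log_10(0.691) - 0.309 × log_10(0.309)
H(0.691) = 0.2685 dits

Note: Binary entropy is maximized at p=0.5 (H=1 bit) and minimized at p=0 or p=1 (H=0).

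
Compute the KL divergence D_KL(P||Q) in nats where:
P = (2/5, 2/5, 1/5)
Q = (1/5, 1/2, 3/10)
0.1069 nats

KL divergence: D_KL(P||Q) = Σ p(x) log(p(x)/q(x))

Computing term by term:
  x=0: 2/5 × log_e[(2/5)/(1/5)] = 2/5 × 0.6931 = 0.2773
  x=1: 2/5 × log_e[(2/5)/(1/2)] = 2/5 × -0.2231 = -0.0893
  x=2: 1/5 × log_e[(1/5)/(3/10)] = 1/5 × -0.4055 = -0.0811

D_KL(P||Q) = 0.1069 nats

Note: KL divergence is always non-negative and equals 0 iff P = Q.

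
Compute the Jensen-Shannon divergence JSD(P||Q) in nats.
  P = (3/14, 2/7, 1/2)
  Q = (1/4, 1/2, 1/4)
0.0367 nats

Jensen-Shannon divergence is:
JSD(P||Q) = 0.5 × D_KL(P||M) + 0.5 × D_KL(Q||M)
where M = 0.5 × (P + Q) is the mixture distribution.

M = 0.5 × (3/14, 2/7, 1/2) + 0.5 × (1/4, 1/2, 1/4) = (0.232143, 11/28, 3/8)

D_KL(P||M) = 0.0357 nats
D_KL(Q||M) = 0.0377 nats

JSD(P||Q) = 0.5 × 0.0357 + 0.5 × 0.0377 = 0.0367 nats

Unlike KL divergence, JSD is symmetric and bounded: 0 ≤ JSD ≤ log(2).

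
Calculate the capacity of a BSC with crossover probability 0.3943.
0.0325 bits

For a binary symmetric channel (BSC) with error probability p:
Capacity C = 1 - H(p) bits per symbol

where H(p) = -p log₂(p) - (1-p) log₂(1-p) is the binary entropy function.

H(0.3943) = 0.9675 bits
C = 1 - 0.9675 = 0.0325 bits per symbol

This means we can reliably transmit up to 0.0325 bits of information per channel use.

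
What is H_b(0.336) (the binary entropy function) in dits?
0.2772 dits

The binary entropy function is:
H(p) = -p log(p) - (1-p) log(1-p)

H(0.336) = -0.336 × log_10(0.336) - 0.664 × log_10(0.664)
H(0.336) = 0.2772 dits

Note: Binary entropy is maximized at p=0.5 (H=1 bit) and minimized at p=0 or p=1 (H=0).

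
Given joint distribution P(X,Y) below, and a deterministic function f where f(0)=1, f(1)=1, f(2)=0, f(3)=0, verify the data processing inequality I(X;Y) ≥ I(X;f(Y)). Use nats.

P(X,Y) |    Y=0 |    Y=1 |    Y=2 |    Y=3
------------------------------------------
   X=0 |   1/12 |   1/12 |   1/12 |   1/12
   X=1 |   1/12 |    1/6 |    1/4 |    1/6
I(X;Y) = 0.0153, I(X;f(Y)) = 0.0071, inequality holds: 0.0153 ≥ 0.0071

Data Processing Inequality: For any Markov chain X → Y → Z, we have I(X;Y) ≥ I(X;Z).

Here Z = f(Y) is a deterministic function of Y, forming X → Y → Z.

Original I(X;Y) = 0.0153 nats

After applying f:
P(X,Z) where Z=f(Y):
- P(X,Z=0) = P(X,Y=2) + P(X,Y=3)
- P(X,Z=1) = P(X,Y=0) + P(X,Y=1)

I(X;Z) = I(X;f(Y)) = 0.0071 nats

Verification: 0.0153 ≥ 0.0071 ✓

Information cannot be created by processing; the function f can only lose information about X.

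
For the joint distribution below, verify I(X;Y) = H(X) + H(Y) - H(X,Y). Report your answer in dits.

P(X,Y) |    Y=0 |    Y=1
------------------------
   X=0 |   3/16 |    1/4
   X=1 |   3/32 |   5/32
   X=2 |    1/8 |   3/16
I(X;Y) = 0.0004 dits

Mutual information has multiple equivalent forms:
- I(X;Y) = H(X) - H(X|Y)
- I(X;Y) = H(Y) - H(Y|X)
- I(X;Y) = H(X) + H(Y) - H(X,Y)

Computing all quantities:
H(X) = 0.4654, H(Y) = 0.2934, H(X,Y) = 0.7584
H(X|Y) = 0.4650, H(Y|X) = 0.2929

Verification:
H(X) - H(X|Y) = 0.4654 - 0.4650 = 0.0004
H(Y) - H(Y|X) = 0.2934 - 0.2929 = 0.0004
H(X) + H(Y) - H(X,Y) = 0.4654 + 0.2934 - 0.7584 = 0.0004

All forms give I(X;Y) = 0.0004 dits. ✓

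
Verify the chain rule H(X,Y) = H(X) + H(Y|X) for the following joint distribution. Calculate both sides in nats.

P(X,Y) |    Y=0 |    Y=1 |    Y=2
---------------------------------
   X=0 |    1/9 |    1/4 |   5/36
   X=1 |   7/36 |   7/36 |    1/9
H(X,Y) = 1.7459, H(X) = 0.6931, H(Y|X) = 1.0527 (all in nats)

Chain rule: H(X,Y) = H(X) + H(Y|X)

Left side — joint entropy directly:
H(X,Y) = -Σ p(x,y) log p(x,y) = 1.7459 nats

Right side — compute H(Y|X) from the conditional distributions:
P(X) = (1/2, 1/2), so H(X) = 0.6931 nats
H(Y|X) = Σ_x P(X=x) · H(Y|X=x):
  P(Y|X=0) = (2/9, 1/2, 5/18), H(Y|X=0) = 1.0366, weight P(X=0) = 1/2
  P(Y|X=1) = (7/18, 7/18, 2/9), H(Y|X=1) = 1.0688, weight P(X=1) = 1/2
H(Y|X) = 1.0527 nats

H(X) + H(Y|X) = 0.6931 + 1.0527 = 1.7459 nats

Both sides equal 1.7459 nats. ✓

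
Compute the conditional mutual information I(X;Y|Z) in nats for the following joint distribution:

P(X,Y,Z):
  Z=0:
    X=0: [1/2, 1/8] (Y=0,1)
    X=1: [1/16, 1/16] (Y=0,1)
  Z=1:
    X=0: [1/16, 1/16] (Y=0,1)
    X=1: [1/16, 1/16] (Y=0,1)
0.0224 nats

Conditional mutual information: I(X;Y|Z) = H(X|Z) + H(Y|Z) - H(X,Y|Z)

H(Z) = 0.5623
H(X,Z) = 1.0735 → H(X|Z) = 0.5112
H(Y,Z) = 1.1574 → H(Y|Z) = 0.5950
H(X,Y,Z) = 1.6462 → H(X,Y|Z) = 1.0839

I(X;Y|Z) = 0.5112 + 0.5950 - 1.0839 = 0.0224 nats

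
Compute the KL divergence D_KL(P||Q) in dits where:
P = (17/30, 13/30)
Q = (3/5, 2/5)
0.0010 dits

KL divergence: D_KL(P||Q) = Σ p(x) log(p(x)/q(x))

Computing term by term:
  x=0: 17/30 × log_10[(17/30)/(3/5)] = 17/30 × -0.0248 = -0.0141
  x=1: 13/30 × log_10[(13/30)/(2/5)] = 13/30 × 0.0348 = 0.0151

D_KL(P||Q) = 0.0010 dits

Note: KL divergence is always non-negative and equals 0 iff P = Q.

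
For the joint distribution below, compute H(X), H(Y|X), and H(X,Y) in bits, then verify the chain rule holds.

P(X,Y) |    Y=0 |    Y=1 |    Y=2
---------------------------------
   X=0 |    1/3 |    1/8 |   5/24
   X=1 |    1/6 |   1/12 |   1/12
H(X,Y) = 2.4031, H(X) = 0.9183, H(Y|X) = 1.4848 (all in bits)

Chain rule: H(X,Y) = H(X) + H(Y|X)

Left side — joint entropy directly:
H(X,Y) = -Σ p(x,y) log p(x,y) = 2.4031 bits

Right side — compute H(Y|X) from the conditional distributions:
P(X) = (2/3, 1/3), so H(X) = 0.9183 bits
H(Y|X) = Σ_x P(X=x) · H(Y|X=x):
  P(Y|X=0) = (1/2, 3/16, 5/16), H(Y|X=0) = 1.4772, weight P(X=0) = 2/3
  P(Y|X=1) = (1/2, 1/4, 1/4), H(Y|X=1) = 1.5000, weight P(X=1) = 1/3
H(Y|X) = 1.4848 bits

H(X) + H(Y|X) = 0.9183 + 1.4848 = 2.4031 bits

Both sides equal 2.4031 bits. ✓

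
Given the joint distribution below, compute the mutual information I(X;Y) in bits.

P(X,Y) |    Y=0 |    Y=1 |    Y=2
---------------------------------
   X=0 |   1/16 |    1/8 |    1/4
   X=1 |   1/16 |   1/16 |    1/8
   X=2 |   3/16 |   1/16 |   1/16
0.1395 bits

Mutual information: I(X;Y) = H(X) + H(Y) - H(X,Y)

Marginals:
P(X) = (7/16, 1/4, 5/16), H(X) = 1.5462 bits
P(Y) = (5/16, 1/4, 7/16), H(Y) = 1.5462 bits

Joint entropy: H(X,Y) = 2.9528 bits

I(X;Y) = 1.5462 + 1.5462 - 2.9528 = 0.1395 bits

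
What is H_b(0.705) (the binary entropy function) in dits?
0.2634 dits

The binary entropy function is:
H(p) = -p log(p) - (1-p) log(1-p)

H(0.705) = -0.705 × log_10(0.705) - 0.295 × log_10(0.295)
H(0.705) = 0.2634 dits

Note: Binary entropy is maximized at p=0.5 (H=1 bit) and minimized at p=0 or p=1 (H=0).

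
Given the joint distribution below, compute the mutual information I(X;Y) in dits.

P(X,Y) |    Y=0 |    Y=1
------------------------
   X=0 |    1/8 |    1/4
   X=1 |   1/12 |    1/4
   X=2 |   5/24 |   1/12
0.0341 dits

Mutual information: I(X;Y) = H(X) + H(Y) - H(X,Y)

Marginals:
P(X) = (3/8, 1/3, 7/24), H(X) = 0.4749 dits
P(Y) = (5/12, 7/12), H(Y) = 0.2950 dits

Joint entropy: H(X,Y) = 0.7357 dits

I(X;Y) = 0.4749 + 0.2950 - 0.7357 = 0.0341 dits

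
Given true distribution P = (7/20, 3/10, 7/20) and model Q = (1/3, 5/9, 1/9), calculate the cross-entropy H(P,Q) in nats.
1.3299 nats

Cross-entropy: H(P,Q) = -Σ p(x) log q(x)

Alternatively: H(P,Q) = H(P) + D_KL(P||Q)
H(P) = 1.0961 nats
D_KL(P||Q) = 0.2338 nats

H(P,Q) = 1.0961 + 0.2338 = 1.3299 nats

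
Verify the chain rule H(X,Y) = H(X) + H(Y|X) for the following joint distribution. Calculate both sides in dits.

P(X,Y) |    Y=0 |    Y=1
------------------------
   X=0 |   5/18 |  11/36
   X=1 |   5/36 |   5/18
H(X,Y) = 0.5855, H(X) = 0.2950, H(Y|X) = 0.2905 (all in dits)

Chain rule: H(X,Y) = H(X) + H(Y|X)

Left side — joint entropy directly:
H(X,Y) = -Σ p(x,y) log p(x,y) = 0.5855 dits

Right side — compute H(Y|X) from the conditional distributions:
P(X) = (7/12, 5/12), so H(X) = 0.2950 dits
H(Y|X) = Σ_x P(X=x) · H(Y|X=x):
  P(Y|X=0) = (10/21, 11/21), H(Y|X=0) = 0.3005, weight P(X=0) = 7/12
  P(Y|X=1) = (1/3, 2/3), H(Y|X=1) = 0.2764, weight P(X=1) = 5/12
H(Y|X) = 0.2905 dits

H(X) + H(Y|X) = 0.2950 + 0.2905 = 0.5855 dits

Both sides equal 0.5855 dits. ✓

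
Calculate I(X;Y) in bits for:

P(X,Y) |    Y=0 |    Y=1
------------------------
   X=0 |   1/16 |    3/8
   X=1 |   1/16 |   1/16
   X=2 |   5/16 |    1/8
0.2272 bits

Mutual information: I(X;Y) = H(X) + H(Y) - H(X,Y)

Marginals:
P(X) = (7/16, 1/8, 7/16), H(X) = 1.4186 bits
P(Y) = (7/16, 9/16), H(Y) = 0.9887 bits

Joint entropy: H(X,Y) = 2.1800 bits

I(X;Y) = 1.4186 + 0.9887 - 2.1800 = 0.2272 bits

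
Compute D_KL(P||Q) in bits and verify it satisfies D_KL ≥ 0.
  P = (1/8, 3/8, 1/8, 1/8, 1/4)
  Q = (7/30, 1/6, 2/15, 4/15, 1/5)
0.2584 bits

KL divergence satisfies the Gibbs inequality: D_KL(P||Q) ≥ 0 for all distributions P, Q.

D_KL(P||Q) = Σ p(x) log(p(x)/q(x))
Term by term:
  x=0: 1/8 × log_2[(1/8)/(7/30)] = -0.1126
  x=1: 3/8 × log_2[(3/8)/(1/6)] = 0.4387
  x=2: 1/8 × log_2[(1/8)/(2/15)] = -0.0116
  x=3: 1/8 × log_2[(1/8)/(4/15)] = -0.1366
  x=4: 1/4 × log_2[(1/4)/(1/5)] = 0.0805
D_KL(P||Q) = 0.2584 bits

D_KL(P||Q) = 0.2584 ≥ 0 ✓

This non-negativity is a fundamental property: relative entropy cannot be negative because it measures how different Q is from P.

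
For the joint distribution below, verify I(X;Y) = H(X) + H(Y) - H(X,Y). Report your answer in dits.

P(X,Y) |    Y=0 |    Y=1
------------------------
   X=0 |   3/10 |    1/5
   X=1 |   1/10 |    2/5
I(X;Y) = 0.0375 dits

Mutual information has multiple equivalent forms:
- I(X;Y) = H(X) - H(X|Y)
- I(X;Y) = H(Y) - H(Y|X)
- I(X;Y) = H(X) + H(Y) - H(X,Y)

Computing all quantities:
H(X) = 0.3010, H(Y) = 0.2923, H(X,Y) = 0.5558
H(X|Y) = 0.2635, H(Y|X) = 0.2548

Verification:
H(X) - H(X|Y) = 0.3010 - 0.2635 = 0.0375
H(Y) - H(Y|X) = 0.2923 - 0.2548 = 0.0375
H(X) + H(Y) - H(X,Y) = 0.3010 + 0.2923 - 0.5558 = 0.0375

All forms give I(X;Y) = 0.0375 dits. ✓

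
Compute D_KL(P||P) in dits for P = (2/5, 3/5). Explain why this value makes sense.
0.0000 dits

KL divergence satisfies the Gibbs inequality: D_KL(P||Q) ≥ 0 for all distributions P, Q.

D_KL(P||Q) = Σ p(x) log(p(x)/q(x))
Each term is p(x) × log_10(p(x)/p(x)) = p(x) × log_10(1) = 0, so the sum is 0.
D_KL(P||Q) = 0.0000 dits

When P = Q, the KL divergence is exactly 0, as there is no 'divergence' between identical distributions.

This non-negativity is a fundamental property: relative entropy cannot be negative because it measures how different Q is from P.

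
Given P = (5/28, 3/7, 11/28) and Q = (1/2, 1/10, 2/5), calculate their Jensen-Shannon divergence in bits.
0.1365 bits

Jensen-Shannon divergence is:
JSD(P||Q) = 0.5 × D_KL(P||M) + 0.5 × D_KL(Q||M)
where M = 0.5 × (P + Q) is the mixture distribution.

M = 0.5 × (5/28, 3/7, 11/28) + 0.5 × (1/2, 1/10, 2/5) = (0.339286, 0.264286, 0.396429)

D_KL(P||M) = 0.1284 bits
D_KL(Q||M) = 0.1447 bits

JSD(P||Q) = 0.5 × 0.1284 + 0.5 × 0.1447 = 0.1365 bits

Unlike KL divergence, JSD is symmetric and bounded: 0 ≤ JSD ≤ log(2).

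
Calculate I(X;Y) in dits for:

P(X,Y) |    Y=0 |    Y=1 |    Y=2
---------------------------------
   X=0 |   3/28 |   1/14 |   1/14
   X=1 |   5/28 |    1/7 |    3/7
0.0138 dits

Mutual information: I(X;Y) = H(X) + H(Y) - H(X,Y)

Marginals:
P(X) = (1/4, 3/4), H(X) = 0.2442 dits
P(Y) = (2/7, 3/14, 1/2), H(Y) = 0.4493 dits

Joint entropy: H(X,Y) = 0.6797 dits

I(X;Y) = 0.2442 + 0.4493 - 0.6797 = 0.0138 dits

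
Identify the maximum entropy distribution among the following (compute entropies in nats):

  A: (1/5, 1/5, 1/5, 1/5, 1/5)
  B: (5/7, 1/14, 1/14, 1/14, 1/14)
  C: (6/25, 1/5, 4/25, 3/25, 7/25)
A

For a discrete distribution over n outcomes, entropy is maximized by the uniform distribution.

Computing entropies:
H(A) = 1.6094 nats
H(B) = 0.9944 nats
H(C) = 1.5685 nats

The uniform distribution (where all probabilities equal 1/5) achieves the maximum entropy of log_e(5) = 1.6094 nats.

Distribution A has the highest entropy.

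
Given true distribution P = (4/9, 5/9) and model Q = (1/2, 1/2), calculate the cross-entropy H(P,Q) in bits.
1.0000 bits

Cross-entropy: H(P,Q) = -Σ p(x) log q(x)

Alternatively: H(P,Q) = H(P) + D_KL(P||Q)
H(P) = 0.9911 bits
D_KL(P||Q) = 0.0089 bits

H(P,Q) = 0.9911 + 0.0089 = 1.0000 bits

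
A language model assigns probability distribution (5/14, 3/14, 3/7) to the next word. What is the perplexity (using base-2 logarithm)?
2.8891

Perplexity is 2^H (or exp(H) for natural log).

First, H = -Σ p log p = 1.5306 bits
Perplexity = 2^1.5306 = 2.8891

Interpretation: The model's uncertainty is equivalent to choosing uniformly among 2.9 options.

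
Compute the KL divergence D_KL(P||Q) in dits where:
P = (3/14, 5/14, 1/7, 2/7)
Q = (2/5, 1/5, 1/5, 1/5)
0.0552 dits

KL divergence: D_KL(P||Q) = Σ p(x) log(p(x)/q(x))

Computing term by term:
  x=0: 3/14 × log_10[(3/14)/(2/5)] = 3/14 × -0.2711 = -0.0581
  x=1: 5/14 × log_10[(5/14)/(1/5)] = 5/14 × 0.2518 = 0.0899
  x=2: 1/7 × log_10[(1/7)/(1/5)] = 1/7 × -0.1461 = -0.0209
  x=3: 2/7 × log_10[(2/7)/(1/5)] = 2/7 × 0.1549 = 0.0443

D_KL(P||Q) = 0.0552 dits

Note: KL divergence is always non-negative and equals 0 iff P = Q.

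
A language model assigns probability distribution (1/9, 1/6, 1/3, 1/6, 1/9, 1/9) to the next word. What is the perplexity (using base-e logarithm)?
5.4514

Perplexity is e^H (or exp(H) for natural log).

First, H = -Σ p log p = 1.6959 nats
Perplexity = e^1.6959 = 5.4514

Interpretation: The model's uncertainty is equivalent to choosing uniformly among 5.5 options.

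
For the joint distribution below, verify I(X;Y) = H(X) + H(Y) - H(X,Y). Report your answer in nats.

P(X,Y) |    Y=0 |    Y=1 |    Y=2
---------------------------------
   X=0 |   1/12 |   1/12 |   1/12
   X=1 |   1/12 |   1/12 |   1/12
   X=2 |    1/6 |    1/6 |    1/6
I(X;Y) = 0.0000 nats

Mutual information has multiple equivalent forms:
- I(X;Y) = H(X) - H(X|Y)
- I(X;Y) = H(Y) - H(Y|X)
- I(X;Y) = H(X) + H(Y) - H(X,Y)

Computing all quantities:
H(X) = 1.0397, H(Y) = 1.0986, H(X,Y) = 2.1383
H(X|Y) = 1.0397, H(Y|X) = 1.0986

Verification:
H(X) - H(X|Y) = 1.0397 - 1.0397 = 0.0000
H(Y) - H(Y|X) = 1.0986 - 1.0986 = 0.0000
H(X) + H(Y) - H(X,Y) = 1.0397 + 1.0986 - 2.1383 = 0.0000

All forms give I(X;Y) = 0.0000 nats. ✓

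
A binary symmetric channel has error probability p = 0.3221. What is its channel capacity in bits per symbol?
0.0933 bits

For a binary symmetric channel (BSC) with error probability p:
Capacity C = 1 - H(p) bits per symbol

where H(p) = -p log₂(p) - (1-p) log₂(1-p) is the binary entropy function.

H(0.3221) = 0.9067 bits
C = 1 - 0.9067 = 0.0933 bits per symbol

This means we can reliably transmit up to 0.0933 bits of information per channel use.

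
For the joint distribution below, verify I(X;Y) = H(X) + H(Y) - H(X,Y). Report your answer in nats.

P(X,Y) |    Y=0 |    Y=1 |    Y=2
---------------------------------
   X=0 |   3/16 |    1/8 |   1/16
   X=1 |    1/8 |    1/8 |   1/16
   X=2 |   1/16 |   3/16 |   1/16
I(X;Y) = 0.0375 nats

Mutual information has multiple equivalent forms:
- I(X;Y) = H(X) - H(X|Y)
- I(X;Y) = H(Y) - H(Y|X)
- I(X;Y) = H(X) + H(Y) - H(X,Y)

Computing all quantities:
H(X) = 1.0948, H(Y) = 1.0434, H(X,Y) = 2.1007
H(X|Y) = 1.0573, H(Y|X) = 1.0059

Verification:
H(X) - H(X|Y) = 1.0948 - 1.0573 = 0.0375
H(Y) - H(Y|X) = 1.0434 - 1.0059 = 0.0375
H(X) + H(Y) - H(X,Y) = 1.0948 + 1.0434 - 2.1007 = 0.0375

All forms give I(X;Y) = 0.0375 nats. ✓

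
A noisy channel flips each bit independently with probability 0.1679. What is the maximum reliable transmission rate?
0.3471 bits

For a binary symmetric channel (BSC) with error probability p:
Capacity C = 1 - H(p) bits per symbol

where H(p) = -p log₂(p) - (1-p) log₂(1-p) is the binary entropy function.

H(0.1679) = 0.6529 bits
C = 1 - 0.6529 = 0.3471 bits per symbol

This means we can reliably transmit up to 0.3471 bits of information per channel use.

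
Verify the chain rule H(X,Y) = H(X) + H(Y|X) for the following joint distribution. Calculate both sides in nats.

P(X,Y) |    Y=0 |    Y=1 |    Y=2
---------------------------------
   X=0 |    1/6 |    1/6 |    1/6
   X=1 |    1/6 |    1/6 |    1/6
H(X,Y) = 1.7918, H(X) = 0.6931, H(Y|X) = 1.0986 (all in nats)

Chain rule: H(X,Y) = H(X) + H(Y|X)

Left side — joint entropy directly:
H(X,Y) = -Σ p(x,y) log p(x,y) = 1.7918 nats

Right side — compute H(Y|X) from the conditional distributions:
P(X) = (1/2, 1/2), so H(X) = 0.6931 nats
H(Y|X) = Σ_x P(X=x) · H(Y|X=x):
  P(Y|X=0) = (1/3, 1/3, 1/3), H(Y|X=0) = 1.0986, weight P(X=0) = 1/2
  P(Y|X=1) = (1/3, 1/3, 1/3), H(Y|X=1) = 1.0986, weight P(X=1) = 1/2
H(Y|X) = 1.0986 nats

H(X) + H(Y|X) = 0.6931 + 1.0986 = 1.7918 nats

Both sides equal 1.7918 nats. ✓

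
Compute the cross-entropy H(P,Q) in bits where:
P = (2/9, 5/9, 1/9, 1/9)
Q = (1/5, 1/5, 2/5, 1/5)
2.2108 bits

Cross-entropy: H(P,Q) = -Σ p(x) log q(x)

Alternatively: H(P,Q) = H(P) + D_KL(P||Q)
H(P) = 1.6577 bits
D_KL(P||Q) = 0.5531 bits

H(P,Q) = 1.6577 + 0.5531 = 2.2108 bits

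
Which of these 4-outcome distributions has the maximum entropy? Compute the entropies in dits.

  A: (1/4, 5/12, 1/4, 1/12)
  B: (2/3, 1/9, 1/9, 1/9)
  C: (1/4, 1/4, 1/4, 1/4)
C

For a discrete distribution over n outcomes, entropy is maximized by the uniform distribution.

Computing entropies:
H(A) = 0.5494 dits
H(B) = 0.4355 dits
H(C) = 0.6021 dits

The uniform distribution (where all probabilities equal 1/4) achieves the maximum entropy of log_10(4) = 0.6021 dits.

Distribution C has the highest entropy.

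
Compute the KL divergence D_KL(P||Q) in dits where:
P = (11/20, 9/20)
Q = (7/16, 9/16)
0.0111 dits

KL divergence: D_KL(P||Q) = Σ p(x) log(p(x)/q(x))

Computing term by term:
  x=0: 11/20 × log_10[(11/20)/(7/16)] = 11/20 × 0.0994 = 0.0547
  x=1: 9/20 × log_10[(9/20)/(9/16)] = 9/20 × -0.0969 = -0.0436

D_KL(P||Q) = 0.0111 dits

Note: KL divergence is always non-negative and equals 0 iff P = Q.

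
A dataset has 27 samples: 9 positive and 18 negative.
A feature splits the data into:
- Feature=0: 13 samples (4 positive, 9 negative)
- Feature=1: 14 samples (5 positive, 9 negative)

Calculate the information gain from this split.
0.0020 bits

Information Gain = H(Y) - H(Y|Feature)

Before split:
P(positive) = 9/27 = 0.3333
H(Y) = 0.9183 bits

After split:
Feature=0: H = 0.8905 bits (weight = 13/27)
Feature=1: H = 0.9403 bits (weight = 14/27)
H(Y|Feature) = (13/27)×0.8905 + (14/27)×0.9403 = 0.9163 bits

Information Gain = 0.9183 - 0.9163 = 0.0020 bits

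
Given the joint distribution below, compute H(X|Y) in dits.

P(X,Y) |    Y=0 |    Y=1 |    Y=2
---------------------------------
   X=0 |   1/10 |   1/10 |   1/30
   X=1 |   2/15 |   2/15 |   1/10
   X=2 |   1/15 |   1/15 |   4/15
0.4196 dits

Using the chain rule: H(X|Y) = H(X,Y) - H(Y)

First, compute H(X,Y) = 0.8925 dits

Marginal P(Y) = (3/10, 3/10, 2/5)
H(Y) = 0.4729 dits

H(X|Y) = H(X,Y) - H(Y) = 0.8925 - 0.4729 = 0.4196 dits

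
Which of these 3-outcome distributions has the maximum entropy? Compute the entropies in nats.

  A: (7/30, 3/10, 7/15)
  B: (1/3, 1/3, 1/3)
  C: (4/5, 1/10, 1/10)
B

For a discrete distribution over n outcomes, entropy is maximized by the uniform distribution.

Computing entropies:
H(A) = 1.0564 nats
H(B) = 1.0986 nats
H(C) = 0.6390 nats

The uniform distribution (where all probabilities equal 1/3) achieves the maximum entropy of log_e(3) = 1.0986 nats.

Distribution B has the highest entropy.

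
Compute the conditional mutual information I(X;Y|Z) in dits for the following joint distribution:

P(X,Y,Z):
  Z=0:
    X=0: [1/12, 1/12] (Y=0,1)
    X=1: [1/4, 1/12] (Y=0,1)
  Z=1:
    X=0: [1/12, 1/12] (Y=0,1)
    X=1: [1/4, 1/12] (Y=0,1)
0.0133 dits

Conditional mutual information: I(X;Y|Z) = H(X|Z) + H(Y|Z) - H(X,Y|Z)

H(Z) = 0.3010
H(X,Z) = 0.5775 → H(X|Z) = 0.2764
H(Y,Z) = 0.5775 → H(Y|Z) = 0.2764
H(X,Y,Z) = 0.8406 → H(X,Y|Z) = 0.5396

I(X;Y|Z) = 0.2764 + 0.2764 - 0.5396 = 0.0133 dits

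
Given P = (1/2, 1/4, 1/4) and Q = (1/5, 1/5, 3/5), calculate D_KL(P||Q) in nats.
0.2951 nats

KL divergence: D_KL(P||Q) = Σ p(x) log(p(x)/q(x))

Computing term by term:
  x=0: 1/2 × log_e[(1/2)/(1/5)] = 1/2 × 0.9163 = 0.4581
  x=1: 1/4 × log_e[(1/4)/(1/5)] = 1/4 × 0.2231 = 0.0558
  x=2: 1/4 × log_e[(1/4)/(3/5)] = 1/4 × -0.8755 = -0.2189

D_KL(P||Q) = 0.2951 nats

Note: KL divergence is always non-negative and equals 0 iff P = Q.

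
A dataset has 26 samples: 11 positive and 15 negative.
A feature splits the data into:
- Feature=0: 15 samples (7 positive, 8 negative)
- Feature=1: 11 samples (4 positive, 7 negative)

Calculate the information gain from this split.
0.0077 bits

Information Gain = H(Y) - H(Y|Feature)

Before split:
P(positive) = 11/26 = 0.4231
H(Y) = 0.9829 bits

After split:
Feature=0: H = 0.9968 bits (weight = 15/26)
Feature=1: H = 0.9457 bits (weight = 11/26)
H(Y|Feature) = (15/26)×0.9968 + (11/26)×0.9457 = 0.9752 bits

Information Gain = 0.9829 - 0.9752 = 0.0077 bits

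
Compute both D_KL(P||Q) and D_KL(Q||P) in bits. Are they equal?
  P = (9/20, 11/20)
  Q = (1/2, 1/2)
D_KL(P||Q) = 0.0072, D_KL(Q||P) = 0.0072

KL divergence is not symmetric: D_KL(P||Q) ≠ D_KL(Q||P) in general.

D_KL(P||Q) = 0.0072 bits
D_KL(Q||P) = 0.0072 bits

In this case they happen to be equal (to 4 decimal places).

This asymmetry is why KL divergence is not a true distance metric.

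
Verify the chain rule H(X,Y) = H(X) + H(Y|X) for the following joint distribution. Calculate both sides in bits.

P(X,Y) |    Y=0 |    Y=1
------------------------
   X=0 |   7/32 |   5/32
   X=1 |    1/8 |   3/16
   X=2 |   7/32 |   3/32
H(X,Y) = 2.5257, H(X) = 1.5794, H(Y|X) = 0.9463 (all in bits)

Chain rule: H(X,Y) = H(X) + H(Y|X)

Left side — joint entropy directly:
H(X,Y) = -Σ p(x,y) log p(x,y) = 2.5257 bits

Right side — compute H(Y|X) from the conditional distributions:
P(X) = (3/8, 5/16, 5/16), so H(X) = 1.5794 bits
H(Y|X) = Σ_x P(X=x) · H(Y|X=x):
  P(Y|X=0) = (7/12, 5/12), H(Y|X=0) = 0.9799, weight P(X=0) = 3/8
  P(Y|X=1) = (2/5, 3/5), H(Y|X=1) = 0.9710, weight P(X=1) = 5/16
  P(Y|X=2) = (7/10, 3/10), H(Y|X=2) = 0.8813, weight P(X=2) = 5/16
H(Y|X) = 0.9463 bits

H(X) + H(Y|X) = 1.5794 + 0.9463 = 2.5257 bits

Both sides equal 2.5257 bits. ✓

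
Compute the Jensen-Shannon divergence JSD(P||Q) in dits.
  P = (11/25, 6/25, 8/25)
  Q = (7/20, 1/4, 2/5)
0.0021 dits

Jensen-Shannon divergence is:
JSD(P||Q) = 0.5 × D_KL(P||M) + 0.5 × D_KL(Q||M)
where M = 0.5 × (P + Q) is the mixture distribution.

M = 0.5 × (11/25, 6/25, 8/25) + 0.5 × (7/20, 1/4, 2/5) = (0.395, 0.245, 9/25)

D_KL(P||M) = 0.0021 dits
D_KL(Q||M) = 0.0021 dits

JSD(P||Q) = 0.5 × 0.0021 + 0.5 × 0.0021 = 0.0021 dits

Unlike KL divergence, JSD is symmetric and bounded: 0 ≤ JSD ≤ log(2).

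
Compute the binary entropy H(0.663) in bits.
0.9219 bits

The binary entropy function is:
H(p) = -p log(p) - (1-p) log(1-p)

H(0.663) = -0.663 × log_2(0.663) - 0.337 × log_2(0.337)
H(0.663) = 0.9219 bits

Note: Binary entropy is maximized at p=0.5 (H=1 bit) and minimized at p=0 or p=1 (H=0).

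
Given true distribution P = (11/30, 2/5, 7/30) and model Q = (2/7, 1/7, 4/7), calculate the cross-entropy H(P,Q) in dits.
0.5942 dits

Cross-entropy: H(P,Q) = -Σ p(x) log q(x)

Alternatively: H(P,Q) = H(P) + D_KL(P||Q)
H(P) = 0.4664 dits
D_KL(P||Q) = 0.1278 dits

H(P,Q) = 0.4664 + 0.1278 = 0.5942 dits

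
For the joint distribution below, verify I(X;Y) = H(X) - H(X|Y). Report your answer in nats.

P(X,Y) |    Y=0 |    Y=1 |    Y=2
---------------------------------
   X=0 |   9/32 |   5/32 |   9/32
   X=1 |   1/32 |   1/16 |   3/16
I(X;Y) = 0.0462 nats

Mutual information has multiple equivalent forms:
- I(X;Y) = H(X) - H(X|Y)
- I(X;Y) = H(Y) - H(Y|X)
- I(X;Y) = H(X) + H(Y) - H(X,Y)

Computing all quantities:
H(X) = 0.5941, H(Y) = 1.0511, H(X,Y) = 1.5990
H(X|Y) = 0.5479, H(Y|X) = 1.0049

Verification:
H(X) - H(X|Y) = 0.5941 - 0.5479 = 0.0462
H(Y) - H(Y|X) = 1.0511 - 1.0049 = 0.0462
H(X) + H(Y) - H(X,Y) = 0.5941 + 1.0511 - 1.5990 = 0.0462

All forms give I(X;Y) = 0.0462 nats. ✓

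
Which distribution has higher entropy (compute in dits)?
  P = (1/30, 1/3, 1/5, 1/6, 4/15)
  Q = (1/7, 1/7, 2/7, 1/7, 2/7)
Q

Computing entropies in dits:
H(P) = 0.6308
H(Q) = 0.6731

Distribution Q has higher entropy.

Intuition: The distribution closer to uniform (more spread out) has higher entropy.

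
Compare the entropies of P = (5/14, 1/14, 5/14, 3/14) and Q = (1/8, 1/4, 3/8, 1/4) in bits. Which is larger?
Q

Computing entropies in bits:
H(P) = 1.8092
H(Q) = 1.9056

Distribution Q has higher entropy.

Intuition: The distribution closer to uniform (more spread out) has higher entropy.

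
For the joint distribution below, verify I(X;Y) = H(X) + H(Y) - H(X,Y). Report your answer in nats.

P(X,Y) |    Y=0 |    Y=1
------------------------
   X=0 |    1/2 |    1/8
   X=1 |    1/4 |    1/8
I(X;Y) = 0.0109 nats

Mutual information has multiple equivalent forms:
- I(X;Y) = H(X) - H(X|Y)
- I(X;Y) = H(Y) - H(Y|X)
- I(X;Y) = H(X) + H(Y) - H(X,Y)

Computing all quantities:
H(X) = 0.6616, H(Y) = 0.5623, H(X,Y) = 1.2130
H(X|Y) = 0.6507, H(Y|X) = 0.5514

Verification:
H(X) - H(X|Y) = 0.6616 - 0.6507 = 0.0109
H(Y) - H(Y|X) = 0.5623 - 0.5514 = 0.0109
H(X) + H(Y) - H(X,Y) = 0.6616 + 0.5623 - 1.2130 = 0.0109

All forms give I(X;Y) = 0.0109 nats. ✓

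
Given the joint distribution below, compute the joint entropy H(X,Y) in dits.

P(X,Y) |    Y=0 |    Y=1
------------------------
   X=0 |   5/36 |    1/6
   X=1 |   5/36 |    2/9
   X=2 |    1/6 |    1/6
0.7724 dits

Joint entropy is H(X,Y) = -Σ_{x,y} p(x,y) log p(x,y).

Summing over all non-zero entries:
H(X,Y) = -[5/36·log_10(5/36) + 1/6·log_10(1/6) + 5/36·log_10(5/36) + 2/9·log_10(2/9) + 1/6·log_10(1/6) + 1/6·log_10(1/6)]
H(X,Y) = 0.7724 dits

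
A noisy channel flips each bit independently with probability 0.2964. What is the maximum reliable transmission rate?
0.1232 bits

For a binary symmetric channel (BSC) with error probability p:
Capacity C = 1 - H(p) bits per symbol

where H(p) = -p log₂(p) - (1-p) log₂(1-p) is the binary entropy function.

H(0.2964) = 0.8768 bits
C = 1 - 0.8768 = 0.1232 bits per symbol

This means we can reliably transmit up to 0.1232 bits of information per channel use.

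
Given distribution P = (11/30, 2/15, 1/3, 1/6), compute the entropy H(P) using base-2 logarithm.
1.8775 bits

Shannon entropy is H(X) = -Σ p(x) log p(x).

For P = (11/30, 2/15, 1/3, 1/6):
H = -11/30 × log_2(11/30) -2/15 × log_2(2/15) -1/3 × log_2(1/3) -1/6 × log_2(1/6)
H = 1.8775 bits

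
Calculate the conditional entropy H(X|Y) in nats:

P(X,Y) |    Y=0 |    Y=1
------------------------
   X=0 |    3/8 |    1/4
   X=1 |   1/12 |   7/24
0.5912 nats

Using the chain rule: H(X|Y) = H(X,Y) - H(Y)

First, compute H(X,Y) = 1.2808 nats

Marginal P(Y) = (11/24, 13/24)
H(Y) = 0.6897 nats

H(X|Y) = H(X,Y) - H(Y) = 1.2808 - 0.6897 = 0.5912 nats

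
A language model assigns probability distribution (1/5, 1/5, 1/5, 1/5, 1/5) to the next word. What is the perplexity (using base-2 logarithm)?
5.0000

Perplexity is 2^H (or exp(H) for natural log).

First, H = -Σ p log p = 2.3219 bits
Perplexity = 2^2.3219 = 5.0000

Interpretation: The model's uncertainty is equivalent to choosing uniformly among 5.0 options.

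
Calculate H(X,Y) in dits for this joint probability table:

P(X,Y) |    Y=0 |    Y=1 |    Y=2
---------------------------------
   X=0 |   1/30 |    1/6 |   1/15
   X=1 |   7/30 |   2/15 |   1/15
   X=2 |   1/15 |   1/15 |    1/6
0.8864 dits

Joint entropy is H(X,Y) = -Σ_{x,y} p(x,y) log p(x,y).

Summing over all non-zero entries:
H(X,Y) = -[1/30·log_10(1/30) + 1/6·log_10(1/6) + 1/15·log_10(1/15) + 7/30·log_10(7/30) + 2/15·log_10(2/15) + 1/15·log_10(1/15) + 1/15·log_10(1/15) + 1/15·log_10(1/15) + 1/6·log_10(1/6)]
H(X,Y) = 0.8864 dits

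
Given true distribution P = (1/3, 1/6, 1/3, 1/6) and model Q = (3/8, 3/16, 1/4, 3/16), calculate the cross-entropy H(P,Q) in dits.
0.5850 dits

Cross-entropy: H(P,Q) = -Σ p(x) log q(x)

Alternatively: H(P,Q) = H(P) + D_KL(P||Q)
H(P) = 0.5775 dits
D_KL(P||Q) = 0.0075 dits

H(P,Q) = 0.5775 + 0.0075 = 0.5850 dits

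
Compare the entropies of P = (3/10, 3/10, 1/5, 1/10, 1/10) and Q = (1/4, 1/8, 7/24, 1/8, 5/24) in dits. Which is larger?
Q

Computing entropies in dits:
H(P) = 0.6535
H(Q) = 0.6743

Distribution Q has higher entropy.

Intuition: The distribution closer to uniform (more spread out) has higher entropy.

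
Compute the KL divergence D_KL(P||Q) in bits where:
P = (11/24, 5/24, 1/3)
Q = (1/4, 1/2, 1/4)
0.2760 bits

KL divergence: D_KL(P||Q) = Σ p(x) log(p(x)/q(x))

Computing term by term:
  x=0: 11/24 × log_2[(11/24)/(1/4)] = 11/24 × 0.8745 = 0.4008
  x=1: 5/24 × log_2[(5/24)/(1/2)] = 5/24 × -1.2630 = -0.2631
  x=2: 1/3 × log_2[(1/3)/(1/4)] = 1/3 × 0.4150 = 0.1383

D_KL(P||Q) = 0.2760 bits

Note: KL divergence is always non-negative and equals 0 iff P = Q.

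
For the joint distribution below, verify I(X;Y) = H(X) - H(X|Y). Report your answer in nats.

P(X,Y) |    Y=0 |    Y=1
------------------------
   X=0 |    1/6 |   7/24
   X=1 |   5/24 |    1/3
I(X;Y) = 0.0002 nats

Mutual information has multiple equivalent forms:
- I(X;Y) = H(X) - H(X|Y)
- I(X;Y) = H(Y) - H(Y|X)
- I(X;Y) = H(X) + H(Y) - H(X,Y)

Computing all quantities:
H(X) = 0.6897, H(Y) = 0.6616, H(X,Y) = 1.3510
H(X|Y) = 0.6894, H(Y|X) = 0.6613

Verification:
H(X) - H(X|Y) = 0.6897 - 0.6894 = 0.0002
H(Y) - H(Y|X) = 0.6616 - 0.6613 = 0.0002
H(X) + H(Y) - H(X,Y) = 0.6897 + 0.6616 - 1.3510 = 0.0002

All forms give I(X;Y) = 0.0002 nats. ✓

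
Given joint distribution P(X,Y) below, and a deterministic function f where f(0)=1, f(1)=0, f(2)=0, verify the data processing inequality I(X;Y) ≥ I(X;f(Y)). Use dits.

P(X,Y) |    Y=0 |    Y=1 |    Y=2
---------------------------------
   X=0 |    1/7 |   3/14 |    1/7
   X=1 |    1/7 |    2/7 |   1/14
I(X;Y) = 0.0075, I(X;f(Y)) = 0.0000, inequality holds: 0.0075 ≥ 0.0000

Data Processing Inequality: For any Markov chain X → Y → Z, we have I(X;Y) ≥ I(X;Z).

Here Z = f(Y) is a deterministic function of Y, forming X → Y → Z.

Original I(X;Y) = 0.0075 dits

After applying f:
P(X,Z) where Z=f(Y):
- P(X,Z=0) = P(X,Y=1) + P(X,Y=2)
- P(X,Z=1) = P(X,Y=0)

I(X;Z) = I(X;f(Y)) = 0.0000 dits

Verification: 0.0075 ≥ 0.0000 ✓

Information cannot be created by processing; the function f can only lose information about X.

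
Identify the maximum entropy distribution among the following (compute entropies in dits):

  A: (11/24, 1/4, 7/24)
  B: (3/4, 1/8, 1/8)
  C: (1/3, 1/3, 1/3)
C

For a discrete distribution over n outcomes, entropy is maximized by the uniform distribution.

Computing entropies:
H(A) = 0.4619 dits
H(B) = 0.3195 dits
H(C) = 0.4771 dits

The uniform distribution (where all probabilities equal 1/3) achieves the maximum entropy of log_10(3) = 0.4771 dits.

Distribution C has the highest entropy.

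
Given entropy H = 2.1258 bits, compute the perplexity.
4.3645

Perplexity is 2^H (or exp(H) for natural log).

H = 2.1258 bits
Perplexity = 2^2.1258 = 4.3645

Interpretation: The model's uncertainty is equivalent to choosing uniformly among 4.4 options.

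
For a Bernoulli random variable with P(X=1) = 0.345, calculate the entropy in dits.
0.2798 dits

The binary entropy function is:
H(p) = -p log(p) - (1-p) log(1-p)

H(0.345) = -0.345 × log_10(0.345) - 0.655 × log_10(0.655)
H(0.345) = 0.2798 dits

Note: Binary entropy is maximized at p=0.5 (H=1 bit) and minimized at p=0 or p=1 (H=0).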